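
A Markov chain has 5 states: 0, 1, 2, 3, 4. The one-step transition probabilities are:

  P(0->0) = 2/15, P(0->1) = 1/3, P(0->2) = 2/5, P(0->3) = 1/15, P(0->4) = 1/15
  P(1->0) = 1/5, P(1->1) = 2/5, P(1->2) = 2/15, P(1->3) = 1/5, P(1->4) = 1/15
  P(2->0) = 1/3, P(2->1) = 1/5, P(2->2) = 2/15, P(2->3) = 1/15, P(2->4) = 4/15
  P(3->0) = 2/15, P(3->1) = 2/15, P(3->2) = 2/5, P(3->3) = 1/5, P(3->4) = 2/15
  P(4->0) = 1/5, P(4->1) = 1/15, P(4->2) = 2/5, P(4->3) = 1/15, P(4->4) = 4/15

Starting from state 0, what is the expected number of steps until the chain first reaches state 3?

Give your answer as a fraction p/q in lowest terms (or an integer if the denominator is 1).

Let h_i = expected steps to first reach 3 from state i.
Boundary: h_3 = 0.
First-step equations for the other states:
  h_0 = 1 + 2/15*h_0 + 1/3*h_1 + 2/5*h_2 + 1/15*h_3 + 1/15*h_4
  h_1 = 1 + 1/5*h_0 + 2/5*h_1 + 2/15*h_2 + 1/5*h_3 + 1/15*h_4
  h_2 = 1 + 1/3*h_0 + 1/5*h_1 + 2/15*h_2 + 1/15*h_3 + 4/15*h_4
  h_4 = 1 + 1/5*h_0 + 1/15*h_1 + 2/5*h_2 + 1/15*h_3 + 4/15*h_4

Substituting h_3 = 0 and rearranging gives the linear system (I - Q) h = 1:
  [13/15, -1/3, -2/5, -1/15] . (h_0, h_1, h_2, h_4) = 1
  [-1/5, 3/5, -2/15, -1/15] . (h_0, h_1, h_2, h_4) = 1
  [-1/3, -1/5, 13/15, -4/15] . (h_0, h_1, h_2, h_4) = 1
  [-1/5, -1/15, -2/5, 11/15] . (h_0, h_1, h_2, h_4) = 1

Solving yields:
  h_0 = 5715/593
  h_1 = 4860/593
  h_2 = 5850/593
  h_4 = 6000/593

Starting state is 0, so the expected hitting time is h_0 = 5715/593.

Answer: 5715/593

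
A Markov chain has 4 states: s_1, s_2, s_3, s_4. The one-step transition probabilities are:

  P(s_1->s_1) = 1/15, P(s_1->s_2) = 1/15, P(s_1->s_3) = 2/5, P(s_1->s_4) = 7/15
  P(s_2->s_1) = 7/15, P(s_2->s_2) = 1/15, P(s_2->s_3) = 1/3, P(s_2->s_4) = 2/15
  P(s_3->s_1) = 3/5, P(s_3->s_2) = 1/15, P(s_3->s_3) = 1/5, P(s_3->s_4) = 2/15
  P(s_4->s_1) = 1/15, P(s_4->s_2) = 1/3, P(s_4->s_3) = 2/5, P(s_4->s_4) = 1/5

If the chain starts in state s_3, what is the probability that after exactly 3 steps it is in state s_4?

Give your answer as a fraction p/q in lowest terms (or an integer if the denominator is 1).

Computing P^3 by repeated multiplication:
P^1 =
  s_1: [1/15, 1/15, 2/5, 7/15]
  s_2: [7/15, 1/15, 1/3, 2/15]
  s_3: [3/5, 1/15, 1/5, 2/15]
  s_4: [1/15, 1/3, 2/5, 1/5]
P^2 =
  s_1: [23/75, 43/225, 71/225, 14/75]
  s_2: [61/225, 23/225, 74/225, 67/225]
  s_3: [1/5, 23/225, 16/45, 77/225]
  s_4: [31/75, 3/25, 67/225, 38/225]
P^3 =
  s_1: [1051/3375, 131/1125, 1094/3375, 31/125]
  s_2: [191/675, 493/3375, 221/675, 274/1125]
  s_3: [1003/3375, 533/3375, 1087/3375, 752/3375]
  s_4: [923/3375, 377/3375, 374/1125, 953/3375]

(P^3)[s_3 -> s_4] = 752/3375

Answer: 752/3375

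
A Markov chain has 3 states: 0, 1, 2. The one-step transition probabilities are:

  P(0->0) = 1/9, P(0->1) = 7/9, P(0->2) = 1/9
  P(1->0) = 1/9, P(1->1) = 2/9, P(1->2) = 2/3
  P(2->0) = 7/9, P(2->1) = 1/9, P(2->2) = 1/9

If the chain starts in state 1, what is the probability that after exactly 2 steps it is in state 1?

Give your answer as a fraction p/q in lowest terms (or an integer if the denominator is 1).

Answer: 17/81

Derivation:
Computing P^2 by repeated multiplication:
P^1 =
  0: [1/9, 7/9, 1/9]
  1: [1/9, 2/9, 2/3]
  2: [7/9, 1/9, 1/9]
P^2 =
  0: [5/27, 22/81, 44/81]
  1: [5/9, 17/81, 19/81]
  2: [5/27, 52/81, 14/81]

(P^2)[1 -> 1] = 17/81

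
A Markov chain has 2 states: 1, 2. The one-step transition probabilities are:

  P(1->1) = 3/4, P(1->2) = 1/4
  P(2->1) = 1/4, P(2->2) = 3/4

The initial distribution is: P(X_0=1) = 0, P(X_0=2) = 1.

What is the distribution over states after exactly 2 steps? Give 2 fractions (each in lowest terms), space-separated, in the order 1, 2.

Propagating the distribution step by step (d_{t+1} = d_t * P):
d_0 = (1=0, 2=1)
  d_1[1] = 0*3/4 + 1*1/4 = 1/4
  d_1[2] = 0*1/4 + 1*3/4 = 3/4
d_1 = (1=1/4, 2=3/4)
  d_2[1] = 1/4*3/4 + 3/4*1/4 = 3/8
  d_2[2] = 1/4*1/4 + 3/4*3/4 = 5/8
d_2 = (1=3/8, 2=5/8)

Answer: 3/8 5/8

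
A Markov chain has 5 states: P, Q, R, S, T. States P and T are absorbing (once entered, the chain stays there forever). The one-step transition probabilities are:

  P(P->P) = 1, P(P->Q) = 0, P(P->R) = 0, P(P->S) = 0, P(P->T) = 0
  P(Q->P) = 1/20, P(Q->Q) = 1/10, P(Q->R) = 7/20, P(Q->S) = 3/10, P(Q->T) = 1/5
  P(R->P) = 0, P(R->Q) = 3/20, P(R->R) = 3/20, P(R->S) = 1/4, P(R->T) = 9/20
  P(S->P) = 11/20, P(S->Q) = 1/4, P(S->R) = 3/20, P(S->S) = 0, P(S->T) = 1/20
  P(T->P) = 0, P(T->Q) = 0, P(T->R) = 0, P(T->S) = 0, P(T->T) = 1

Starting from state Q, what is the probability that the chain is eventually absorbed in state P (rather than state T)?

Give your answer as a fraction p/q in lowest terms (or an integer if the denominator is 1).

Answer: 1832/4691

Derivation:
Let a_i = P(absorbed in P | start in state i).
Boundary conditions: a_P = 1, a_T = 0.
For each transient state i, a_i = sum_j P(i->j) * a_j:
  a_Q = 1/20*a_P + 1/10*a_Q + 7/20*a_R + 3/10*a_S + 1/5*a_T
  a_R = 0*a_P + 3/20*a_Q + 3/20*a_R + 1/4*a_S + 9/20*a_T
  a_S = 11/20*a_P + 1/4*a_Q + 3/20*a_R + 0*a_S + 1/20*a_T

Substituting a_P = 1 and a_T = 0, rearrange to (I - Q) a = r where r[i] = P(i -> P):
  [9/10, -7/20, -3/10] . (a_Q, a_R, a_S) = 1/20
  [-3/20, 17/20, -1/4] . (a_Q, a_R, a_S) = 0
  [-1/4, -3/20, 1] . (a_Q, a_R, a_S) = 11/20

Solving yields:
  a_Q = 1832/4691
  a_R = 1273/4691
  a_S = 3229/4691

Starting state is Q, so the absorption probability is a_Q = 1832/4691.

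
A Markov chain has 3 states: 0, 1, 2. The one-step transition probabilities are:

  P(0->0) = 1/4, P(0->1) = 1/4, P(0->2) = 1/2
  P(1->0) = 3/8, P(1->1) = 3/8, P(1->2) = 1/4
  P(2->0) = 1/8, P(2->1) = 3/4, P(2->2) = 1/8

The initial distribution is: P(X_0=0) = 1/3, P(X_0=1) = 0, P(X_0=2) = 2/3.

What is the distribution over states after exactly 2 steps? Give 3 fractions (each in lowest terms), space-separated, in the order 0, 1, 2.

Answer: 7/24 43/96 25/96

Derivation:
Propagating the distribution step by step (d_{t+1} = d_t * P):
d_0 = (0=1/3, 1=0, 2=2/3)
  d_1[0] = 1/3*1/4 + 0*3/8 + 2/3*1/8 = 1/6
  d_1[1] = 1/3*1/4 + 0*3/8 + 2/3*3/4 = 7/12
  d_1[2] = 1/3*1/2 + 0*1/4 + 2/3*1/8 = 1/4
d_1 = (0=1/6, 1=7/12, 2=1/4)
  d_2[0] = 1/6*1/4 + 7/12*3/8 + 1/4*1/8 = 7/24
  d_2[1] = 1/6*1/4 + 7/12*3/8 + 1/4*3/4 = 43/96
  d_2[2] = 1/6*1/2 + 7/12*1/4 + 1/4*1/8 = 25/96
d_2 = (0=7/24, 1=43/96, 2=25/96)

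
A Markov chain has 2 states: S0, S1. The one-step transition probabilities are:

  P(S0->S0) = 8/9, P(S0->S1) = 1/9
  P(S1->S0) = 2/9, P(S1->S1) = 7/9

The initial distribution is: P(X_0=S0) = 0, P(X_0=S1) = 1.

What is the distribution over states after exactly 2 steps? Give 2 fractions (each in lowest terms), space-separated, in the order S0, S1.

Propagating the distribution step by step (d_{t+1} = d_t * P):
d_0 = (S0=0, S1=1)
  d_1[S0] = 0*8/9 + 1*2/9 = 2/9
  d_1[S1] = 0*1/9 + 1*7/9 = 7/9
d_1 = (S0=2/9, S1=7/9)
  d_2[S0] = 2/9*8/9 + 7/9*2/9 = 10/27
  d_2[S1] = 2/9*1/9 + 7/9*7/9 = 17/27
d_2 = (S0=10/27, S1=17/27)

Answer: 10/27 17/27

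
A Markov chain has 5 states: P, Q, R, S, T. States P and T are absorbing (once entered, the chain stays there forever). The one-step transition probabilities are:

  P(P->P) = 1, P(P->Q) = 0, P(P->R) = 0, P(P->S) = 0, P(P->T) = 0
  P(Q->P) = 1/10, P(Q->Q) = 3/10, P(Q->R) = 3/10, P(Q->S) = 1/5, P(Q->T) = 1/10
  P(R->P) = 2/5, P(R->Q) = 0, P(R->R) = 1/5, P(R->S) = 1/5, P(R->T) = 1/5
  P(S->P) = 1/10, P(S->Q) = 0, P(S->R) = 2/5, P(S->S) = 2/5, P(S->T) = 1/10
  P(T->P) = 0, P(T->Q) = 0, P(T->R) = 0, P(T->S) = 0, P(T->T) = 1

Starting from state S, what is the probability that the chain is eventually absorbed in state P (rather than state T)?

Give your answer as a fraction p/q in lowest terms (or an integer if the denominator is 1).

Let a_i = P(absorbed in P | start in state i).
Boundary conditions: a_P = 1, a_T = 0.
For each transient state i, a_i = sum_j P(i->j) * a_j:
  a_Q = 1/10*a_P + 3/10*a_Q + 3/10*a_R + 1/5*a_S + 1/10*a_T
  a_R = 2/5*a_P + 0*a_Q + 1/5*a_R + 1/5*a_S + 1/5*a_T
  a_S = 1/10*a_P + 0*a_Q + 2/5*a_R + 2/5*a_S + 1/10*a_T

Substituting a_P = 1 and a_T = 0, rearrange to (I - Q) a = r where r[i] = P(i -> P):
  [7/10, -3/10, -1/5] . (a_Q, a_R, a_S) = 1/10
  [0, 4/5, -1/5] . (a_Q, a_R, a_S) = 2/5
  [0, -2/5, 3/5] . (a_Q, a_R, a_S) = 1/10

Solving yields:
  a_Q = 83/140
  a_R = 13/20
  a_S = 3/5

Starting state is S, so the absorption probability is a_S = 3/5.

Answer: 3/5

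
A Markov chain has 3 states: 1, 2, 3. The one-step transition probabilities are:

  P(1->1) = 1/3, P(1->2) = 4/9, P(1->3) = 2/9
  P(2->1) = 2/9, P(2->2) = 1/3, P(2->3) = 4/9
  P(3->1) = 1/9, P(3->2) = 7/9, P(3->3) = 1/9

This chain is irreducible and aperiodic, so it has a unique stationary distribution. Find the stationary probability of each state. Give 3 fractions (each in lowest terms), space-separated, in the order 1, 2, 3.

The stationary distribution satisfies pi = pi * P, i.e.:
  pi_1 = 1/3*pi_1 + 2/9*pi_2 + 1/9*pi_3
  pi_2 = 4/9*pi_1 + 1/3*pi_2 + 7/9*pi_3
  pi_3 = 2/9*pi_1 + 4/9*pi_2 + 1/9*pi_3
with normalization: pi_1 + pi_2 + pi_3 = 1.

Using the first 2 balance equations plus normalization, the linear system A*pi = b is:
  [-2/3, 2/9, 1/9] . pi = 0
  [4/9, -2/3, 7/9] . pi = 0
  [1, 1, 1] . pi = 1

Solving yields:
  pi_1 = 10/47
  pi_2 = 23/47
  pi_3 = 14/47

Verification (pi * P):
  10/47*1/3 + 23/47*2/9 + 14/47*1/9 = 10/47 = pi_1  (ok)
  10/47*4/9 + 23/47*1/3 + 14/47*7/9 = 23/47 = pi_2  (ok)
  10/47*2/9 + 23/47*4/9 + 14/47*1/9 = 14/47 = pi_3  (ok)

Answer: 10/47 23/47 14/47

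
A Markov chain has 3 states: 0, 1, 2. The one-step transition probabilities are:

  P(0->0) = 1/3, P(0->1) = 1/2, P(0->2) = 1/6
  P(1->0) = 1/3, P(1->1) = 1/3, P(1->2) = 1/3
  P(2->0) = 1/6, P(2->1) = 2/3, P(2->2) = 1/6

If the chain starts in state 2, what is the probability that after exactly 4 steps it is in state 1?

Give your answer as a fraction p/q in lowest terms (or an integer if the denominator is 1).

Computing P^4 by repeated multiplication:
P^1 =
  0: [1/3, 1/2, 1/6]
  1: [1/3, 1/3, 1/3]
  2: [1/6, 2/3, 1/6]
P^2 =
  0: [11/36, 4/9, 1/4]
  1: [5/18, 1/2, 2/9]
  2: [11/36, 5/12, 5/18]
P^3 =
  0: [7/24, 101/216, 13/54]
  1: [8/27, 49/108, 1/4]
  2: [31/108, 103/216, 17/72]
P^4 =
  0: [95/324, 599/1296, 317/1296]
  1: [7/24, 151/324, 157/648]
  2: [127/432, 149/324, 319/1296]

(P^4)[2 -> 1] = 149/324

Answer: 149/324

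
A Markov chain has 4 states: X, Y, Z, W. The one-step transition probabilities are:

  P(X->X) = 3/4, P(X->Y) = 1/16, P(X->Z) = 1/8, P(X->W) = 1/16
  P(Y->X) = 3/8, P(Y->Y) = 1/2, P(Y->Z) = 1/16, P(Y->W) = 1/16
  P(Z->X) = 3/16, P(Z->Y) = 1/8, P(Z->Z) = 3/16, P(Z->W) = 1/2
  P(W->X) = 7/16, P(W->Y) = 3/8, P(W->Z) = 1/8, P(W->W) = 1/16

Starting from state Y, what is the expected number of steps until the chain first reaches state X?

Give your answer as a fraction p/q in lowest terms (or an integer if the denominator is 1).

Answer: 434/159

Derivation:
Let h_i = expected steps to first reach X from state i.
Boundary: h_X = 0.
First-step equations for the other states:
  h_Y = 1 + 3/8*h_X + 1/2*h_Y + 1/16*h_Z + 1/16*h_W
  h_Z = 1 + 3/16*h_X + 1/8*h_Y + 3/16*h_Z + 1/2*h_W
  h_W = 1 + 7/16*h_X + 3/8*h_Y + 1/8*h_Z + 1/16*h_W

Substituting h_X = 0 and rearranging gives the linear system (I - Q) h = 1:
  [1/2, -1/16, -1/16] . (h_Y, h_Z, h_W) = 1
  [-1/8, 13/16, -1/2] . (h_Y, h_Z, h_W) = 1
  [-3/8, -1/8, 15/16] . (h_Y, h_Z, h_W) = 1

Solving yields:
  h_Y = 434/159
  h_Z = 172/53
  h_W = 412/159

Starting state is Y, so the expected hitting time is h_Y = 434/159.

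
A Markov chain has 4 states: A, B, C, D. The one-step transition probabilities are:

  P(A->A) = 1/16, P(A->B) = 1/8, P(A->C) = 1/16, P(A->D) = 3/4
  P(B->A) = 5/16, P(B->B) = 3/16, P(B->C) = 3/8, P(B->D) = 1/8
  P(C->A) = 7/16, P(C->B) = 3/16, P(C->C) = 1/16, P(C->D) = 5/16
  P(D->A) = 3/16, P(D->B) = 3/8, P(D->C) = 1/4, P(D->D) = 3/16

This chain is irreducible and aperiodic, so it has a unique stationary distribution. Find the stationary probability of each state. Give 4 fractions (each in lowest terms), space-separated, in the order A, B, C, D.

Answer: 1657/7000 1643/7000 277/1400 463/1400

Derivation:
The stationary distribution satisfies pi = pi * P, i.e.:
  pi_A = 1/16*pi_A + 5/16*pi_B + 7/16*pi_C + 3/16*pi_D
  pi_B = 1/8*pi_A + 3/16*pi_B + 3/16*pi_C + 3/8*pi_D
  pi_C = 1/16*pi_A + 3/8*pi_B + 1/16*pi_C + 1/4*pi_D
  pi_D = 3/4*pi_A + 1/8*pi_B + 5/16*pi_C + 3/16*pi_D
with normalization: pi_A + pi_B + pi_C + pi_D = 1.

Using the first 3 balance equations plus normalization, the linear system A*pi = b is:
  [-15/16, 5/16, 7/16, 3/16] . pi = 0
  [1/8, -13/16, 3/16, 3/8] . pi = 0
  [1/16, 3/8, -15/16, 1/4] . pi = 0
  [1, 1, 1, 1] . pi = 1

Solving yields:
  pi_A = 1657/7000
  pi_B = 1643/7000
  pi_C = 277/1400
  pi_D = 463/1400

Verification (pi * P):
  1657/7000*1/16 + 1643/7000*5/16 + 277/1400*7/16 + 463/1400*3/16 = 1657/7000 = pi_A  (ok)
  1657/7000*1/8 + 1643/7000*3/16 + 277/1400*3/16 + 463/1400*3/8 = 1643/7000 = pi_B  (ok)
  1657/7000*1/16 + 1643/7000*3/8 + 277/1400*1/16 + 463/1400*1/4 = 277/1400 = pi_C  (ok)
  1657/7000*3/4 + 1643/7000*1/8 + 277/1400*5/16 + 463/1400*3/16 = 463/1400 = pi_D  (ok)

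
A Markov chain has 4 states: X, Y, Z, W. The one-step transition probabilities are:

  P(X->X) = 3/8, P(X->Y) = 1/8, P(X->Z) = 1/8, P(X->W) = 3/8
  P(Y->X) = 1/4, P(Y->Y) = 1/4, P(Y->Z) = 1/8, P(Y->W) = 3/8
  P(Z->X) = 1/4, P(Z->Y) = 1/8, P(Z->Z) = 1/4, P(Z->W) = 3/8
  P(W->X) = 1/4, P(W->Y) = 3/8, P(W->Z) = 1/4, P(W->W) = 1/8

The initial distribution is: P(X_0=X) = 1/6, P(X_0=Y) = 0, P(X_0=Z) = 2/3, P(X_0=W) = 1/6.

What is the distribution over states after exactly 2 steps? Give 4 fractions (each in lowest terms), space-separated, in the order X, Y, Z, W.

Answer: 109/384 11/48 25/128 7/24

Derivation:
Propagating the distribution step by step (d_{t+1} = d_t * P):
d_0 = (X=1/6, Y=0, Z=2/3, W=1/6)
  d_1[X] = 1/6*3/8 + 0*1/4 + 2/3*1/4 + 1/6*1/4 = 13/48
  d_1[Y] = 1/6*1/8 + 0*1/4 + 2/3*1/8 + 1/6*3/8 = 1/6
  d_1[Z] = 1/6*1/8 + 0*1/8 + 2/3*1/4 + 1/6*1/4 = 11/48
  d_1[W] = 1/6*3/8 + 0*3/8 + 2/3*3/8 + 1/6*1/8 = 1/3
d_1 = (X=13/48, Y=1/6, Z=11/48, W=1/3)
  d_2[X] = 13/48*3/8 + 1/6*1/4 + 11/48*1/4 + 1/3*1/4 = 109/384
  d_2[Y] = 13/48*1/8 + 1/6*1/4 + 11/48*1/8 + 1/3*3/8 = 11/48
  d_2[Z] = 13/48*1/8 + 1/6*1/8 + 11/48*1/4 + 1/3*1/4 = 25/128
  d_2[W] = 13/48*3/8 + 1/6*3/8 + 11/48*3/8 + 1/3*1/8 = 7/24
d_2 = (X=109/384, Y=11/48, Z=25/128, W=7/24)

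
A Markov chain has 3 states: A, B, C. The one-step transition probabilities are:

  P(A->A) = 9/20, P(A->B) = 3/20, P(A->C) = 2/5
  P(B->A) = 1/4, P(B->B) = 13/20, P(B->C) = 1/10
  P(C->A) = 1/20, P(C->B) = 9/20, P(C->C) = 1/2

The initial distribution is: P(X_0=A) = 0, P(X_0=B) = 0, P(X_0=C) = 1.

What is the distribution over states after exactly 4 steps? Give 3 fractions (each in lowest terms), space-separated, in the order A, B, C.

Propagating the distribution step by step (d_{t+1} = d_t * P):
d_0 = (A=0, B=0, C=1)
  d_1[A] = 0*9/20 + 0*1/4 + 1*1/20 = 1/20
  d_1[B] = 0*3/20 + 0*13/20 + 1*9/20 = 9/20
  d_1[C] = 0*2/5 + 0*1/10 + 1*1/2 = 1/2
d_1 = (A=1/20, B=9/20, C=1/2)
  d_2[A] = 1/20*9/20 + 9/20*1/4 + 1/2*1/20 = 4/25
  d_2[B] = 1/20*3/20 + 9/20*13/20 + 1/2*9/20 = 21/40
  d_2[C] = 1/20*2/5 + 9/20*1/10 + 1/2*1/2 = 63/200
d_2 = (A=4/25, B=21/40, C=63/200)
  d_3[A] = 4/25*9/20 + 21/40*1/4 + 63/200*1/20 = 219/1000
  d_3[B] = 4/25*3/20 + 21/40*13/20 + 63/200*9/20 = 507/1000
  d_3[C] = 4/25*2/5 + 21/40*1/10 + 63/200*1/2 = 137/500
d_3 = (A=219/1000, B=507/1000, C=137/500)
  d_4[A] = 219/1000*9/20 + 507/1000*1/4 + 137/500*1/20 = 239/1000
  d_4[B] = 219/1000*3/20 + 507/1000*13/20 + 137/500*9/20 = 4857/10000
  d_4[C] = 219/1000*2/5 + 507/1000*1/10 + 137/500*1/2 = 2753/10000
d_4 = (A=239/1000, B=4857/10000, C=2753/10000)

Answer: 239/1000 4857/10000 2753/10000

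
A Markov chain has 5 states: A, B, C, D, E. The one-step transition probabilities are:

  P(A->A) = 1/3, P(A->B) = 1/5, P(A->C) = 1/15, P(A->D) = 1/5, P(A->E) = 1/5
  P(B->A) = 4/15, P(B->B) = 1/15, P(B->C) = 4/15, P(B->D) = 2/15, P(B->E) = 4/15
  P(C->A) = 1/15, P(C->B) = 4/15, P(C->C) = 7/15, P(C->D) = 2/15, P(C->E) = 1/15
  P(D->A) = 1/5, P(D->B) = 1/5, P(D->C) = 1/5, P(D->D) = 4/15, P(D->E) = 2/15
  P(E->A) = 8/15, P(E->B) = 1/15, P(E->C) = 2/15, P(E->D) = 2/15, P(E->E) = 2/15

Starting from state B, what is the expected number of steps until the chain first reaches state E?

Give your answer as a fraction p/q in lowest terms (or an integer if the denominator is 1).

Answer: 2595/458

Derivation:
Let h_i = expected steps to first reach E from state i.
Boundary: h_E = 0.
First-step equations for the other states:
  h_A = 1 + 1/3*h_A + 1/5*h_B + 1/15*h_C + 1/5*h_D + 1/5*h_E
  h_B = 1 + 4/15*h_A + 1/15*h_B + 4/15*h_C + 2/15*h_D + 4/15*h_E
  h_C = 1 + 1/15*h_A + 4/15*h_B + 7/15*h_C + 2/15*h_D + 1/15*h_E
  h_D = 1 + 1/5*h_A + 1/5*h_B + 1/5*h_C + 4/15*h_D + 2/15*h_E

Substituting h_E = 0 and rearranging gives the linear system (I - Q) h = 1:
  [2/3, -1/5, -1/15, -1/5] . (h_A, h_B, h_C, h_D) = 1
  [-4/15, 14/15, -4/15, -2/15] . (h_A, h_B, h_C, h_D) = 1
  [-1/15, -4/15, 8/15, -2/15] . (h_A, h_B, h_C, h_D) = 1
  [-1/5, -1/5, -1/5, 11/15] . (h_A, h_B, h_C, h_D) = 1

Solving yields:
  h_A = 1335/229
  h_B = 2595/458
  h_C = 3225/458
  h_D = 1470/229

Starting state is B, so the expected hitting time is h_B = 2595/458.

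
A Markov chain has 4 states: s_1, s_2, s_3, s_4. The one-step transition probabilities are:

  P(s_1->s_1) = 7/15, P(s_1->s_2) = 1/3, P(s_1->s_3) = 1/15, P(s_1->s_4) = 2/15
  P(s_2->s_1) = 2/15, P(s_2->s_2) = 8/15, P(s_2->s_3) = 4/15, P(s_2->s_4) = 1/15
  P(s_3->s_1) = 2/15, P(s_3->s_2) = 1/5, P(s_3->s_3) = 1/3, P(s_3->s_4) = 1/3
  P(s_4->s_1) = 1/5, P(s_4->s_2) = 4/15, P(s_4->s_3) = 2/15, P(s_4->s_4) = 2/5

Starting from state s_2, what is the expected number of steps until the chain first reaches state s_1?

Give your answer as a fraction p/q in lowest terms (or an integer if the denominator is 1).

Let h_i = expected steps to first reach s_1 from state i.
Boundary: h_s_1 = 0.
First-step equations for the other states:
  h_s_2 = 1 + 2/15*h_s_1 + 8/15*h_s_2 + 4/15*h_s_3 + 1/15*h_s_4
  h_s_3 = 1 + 2/15*h_s_1 + 1/5*h_s_2 + 1/3*h_s_3 + 1/3*h_s_4
  h_s_4 = 1 + 1/5*h_s_1 + 4/15*h_s_2 + 2/15*h_s_3 + 2/5*h_s_4

Substituting h_s_1 = 0 and rearranging gives the linear system (I - Q) h = 1:
  [7/15, -4/15, -1/15] . (h_s_2, h_s_3, h_s_4) = 1
  [-1/5, 2/3, -1/3] . (h_s_2, h_s_3, h_s_4) = 1
  [-4/15, -2/15, 3/5] . (h_s_2, h_s_3, h_s_4) = 1

Solving yields:
  h_s_2 = 1110/163
  h_s_3 = 1080/163
  h_s_4 = 1005/163

Starting state is s_2, so the expected hitting time is h_s_2 = 1110/163.

Answer: 1110/163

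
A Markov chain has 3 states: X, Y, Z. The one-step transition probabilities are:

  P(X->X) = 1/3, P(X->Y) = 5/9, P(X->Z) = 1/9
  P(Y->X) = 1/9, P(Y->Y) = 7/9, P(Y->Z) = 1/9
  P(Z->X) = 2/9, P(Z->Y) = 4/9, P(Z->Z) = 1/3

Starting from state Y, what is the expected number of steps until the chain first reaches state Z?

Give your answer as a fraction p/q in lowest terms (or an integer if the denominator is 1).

Answer: 9

Derivation:
Let h_i = expected steps to first reach Z from state i.
Boundary: h_Z = 0.
First-step equations for the other states:
  h_X = 1 + 1/3*h_X + 5/9*h_Y + 1/9*h_Z
  h_Y = 1 + 1/9*h_X + 7/9*h_Y + 1/9*h_Z

Substituting h_Z = 0 and rearranging gives the linear system (I - Q) h = 1:
  [2/3, -5/9] . (h_X, h_Y) = 1
  [-1/9, 2/9] . (h_X, h_Y) = 1

Solving yields:
  h_X = 9
  h_Y = 9

Starting state is Y, so the expected hitting time is h_Y = 9.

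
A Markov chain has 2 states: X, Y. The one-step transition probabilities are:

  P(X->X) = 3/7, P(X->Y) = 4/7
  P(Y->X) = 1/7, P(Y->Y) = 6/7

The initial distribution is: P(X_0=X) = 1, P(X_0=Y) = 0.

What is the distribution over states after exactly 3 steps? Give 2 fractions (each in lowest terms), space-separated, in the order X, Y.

Answer: 75/343 268/343

Derivation:
Propagating the distribution step by step (d_{t+1} = d_t * P):
d_0 = (X=1, Y=0)
  d_1[X] = 1*3/7 + 0*1/7 = 3/7
  d_1[Y] = 1*4/7 + 0*6/7 = 4/7
d_1 = (X=3/7, Y=4/7)
  d_2[X] = 3/7*3/7 + 4/7*1/7 = 13/49
  d_2[Y] = 3/7*4/7 + 4/7*6/7 = 36/49
d_2 = (X=13/49, Y=36/49)
  d_3[X] = 13/49*3/7 + 36/49*1/7 = 75/343
  d_3[Y] = 13/49*4/7 + 36/49*6/7 = 268/343
d_3 = (X=75/343, Y=268/343)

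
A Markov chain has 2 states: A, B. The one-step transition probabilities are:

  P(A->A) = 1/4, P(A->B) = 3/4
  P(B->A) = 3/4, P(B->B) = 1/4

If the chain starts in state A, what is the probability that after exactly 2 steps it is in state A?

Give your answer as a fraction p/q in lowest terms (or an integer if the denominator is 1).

Computing P^2 by repeated multiplication:
P^1 =
  A: [1/4, 3/4]
  B: [3/4, 1/4]
P^2 =
  A: [5/8, 3/8]
  B: [3/8, 5/8]

(P^2)[A -> A] = 5/8

Answer: 5/8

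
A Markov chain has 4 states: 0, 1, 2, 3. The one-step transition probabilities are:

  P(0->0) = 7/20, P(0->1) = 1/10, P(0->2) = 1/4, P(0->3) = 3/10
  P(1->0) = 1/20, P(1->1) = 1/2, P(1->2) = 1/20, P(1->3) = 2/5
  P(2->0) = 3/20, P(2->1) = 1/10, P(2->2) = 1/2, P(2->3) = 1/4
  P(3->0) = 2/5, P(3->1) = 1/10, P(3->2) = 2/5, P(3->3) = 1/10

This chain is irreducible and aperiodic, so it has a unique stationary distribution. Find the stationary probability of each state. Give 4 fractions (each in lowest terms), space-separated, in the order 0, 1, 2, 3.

The stationary distribution satisfies pi = pi * P, i.e.:
  pi_0 = 7/20*pi_0 + 1/20*pi_1 + 3/20*pi_2 + 2/5*pi_3
  pi_1 = 1/10*pi_0 + 1/2*pi_1 + 1/10*pi_2 + 1/10*pi_3
  pi_2 = 1/4*pi_0 + 1/20*pi_1 + 1/2*pi_2 + 2/5*pi_3
  pi_3 = 3/10*pi_0 + 2/5*pi_1 + 1/4*pi_2 + 1/10*pi_3
with normalization: pi_0 + pi_1 + pi_2 + pi_3 = 1.

Using the first 3 balance equations plus normalization, the linear system A*pi = b is:
  [-13/20, 1/20, 3/20, 2/5] . pi = 0
  [1/10, -1/2, 1/10, 1/10] . pi = 0
  [1/4, 1/20, -1/2, 2/5] . pi = 0
  [1, 1, 1, 1] . pi = 1

Solving yields:
  pi_0 = 533/2178
  pi_1 = 1/6
  pi_2 = 41/121
  pi_3 = 272/1089

Verification (pi * P):
  533/2178*7/20 + 1/6*1/20 + 41/121*3/20 + 272/1089*2/5 = 533/2178 = pi_0  (ok)
  533/2178*1/10 + 1/6*1/2 + 41/121*1/10 + 272/1089*1/10 = 1/6 = pi_1  (ok)
  533/2178*1/4 + 1/6*1/20 + 41/121*1/2 + 272/1089*2/5 = 41/121 = pi_2  (ok)
  533/2178*3/10 + 1/6*2/5 + 41/121*1/4 + 272/1089*1/10 = 272/1089 = pi_3  (ok)

Answer: 533/2178 1/6 41/121 272/1089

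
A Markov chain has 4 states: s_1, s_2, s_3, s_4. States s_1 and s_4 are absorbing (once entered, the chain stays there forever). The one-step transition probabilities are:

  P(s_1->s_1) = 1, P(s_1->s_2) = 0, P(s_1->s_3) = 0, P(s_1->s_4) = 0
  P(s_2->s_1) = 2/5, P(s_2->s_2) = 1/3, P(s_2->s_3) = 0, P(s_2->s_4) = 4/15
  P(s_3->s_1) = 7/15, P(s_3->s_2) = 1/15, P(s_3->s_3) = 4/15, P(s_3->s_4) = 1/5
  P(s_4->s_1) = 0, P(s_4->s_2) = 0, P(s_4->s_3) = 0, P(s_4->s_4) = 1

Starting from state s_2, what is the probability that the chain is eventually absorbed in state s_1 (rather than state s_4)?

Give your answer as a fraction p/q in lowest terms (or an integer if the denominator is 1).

Let a_i = P(absorbed in s_1 | start in state i).
Boundary conditions: a_s_1 = 1, a_s_4 = 0.
For each transient state i, a_i = sum_j P(i->j) * a_j:
  a_s_2 = 2/5*a_s_1 + 1/3*a_s_2 + 0*a_s_3 + 4/15*a_s_4
  a_s_3 = 7/15*a_s_1 + 1/15*a_s_2 + 4/15*a_s_3 + 1/5*a_s_4

Substituting a_s_1 = 1 and a_s_4 = 0, rearrange to (I - Q) a = r where r[i] = P(i -> s_1):
  [2/3, 0] . (a_s_2, a_s_3) = 2/5
  [-1/15, 11/15] . (a_s_2, a_s_3) = 7/15

Solving yields:
  a_s_2 = 3/5
  a_s_3 = 38/55

Starting state is s_2, so the absorption probability is a_s_2 = 3/5.

Answer: 3/5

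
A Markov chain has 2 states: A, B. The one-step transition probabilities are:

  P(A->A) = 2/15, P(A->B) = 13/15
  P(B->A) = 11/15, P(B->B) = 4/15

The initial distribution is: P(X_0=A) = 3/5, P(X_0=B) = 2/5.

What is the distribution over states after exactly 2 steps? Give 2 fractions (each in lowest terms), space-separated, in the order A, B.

Propagating the distribution step by step (d_{t+1} = d_t * P):
d_0 = (A=3/5, B=2/5)
  d_1[A] = 3/5*2/15 + 2/5*11/15 = 28/75
  d_1[B] = 3/5*13/15 + 2/5*4/15 = 47/75
d_1 = (A=28/75, B=47/75)
  d_2[A] = 28/75*2/15 + 47/75*11/15 = 191/375
  d_2[B] = 28/75*13/15 + 47/75*4/15 = 184/375
d_2 = (A=191/375, B=184/375)

Answer: 191/375 184/375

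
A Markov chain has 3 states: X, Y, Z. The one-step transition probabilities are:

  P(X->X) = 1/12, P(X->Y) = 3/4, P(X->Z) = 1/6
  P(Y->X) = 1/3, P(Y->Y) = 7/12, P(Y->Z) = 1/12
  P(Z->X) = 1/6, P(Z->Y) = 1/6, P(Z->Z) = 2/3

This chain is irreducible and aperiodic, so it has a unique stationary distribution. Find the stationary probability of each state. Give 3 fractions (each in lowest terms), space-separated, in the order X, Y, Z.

The stationary distribution satisfies pi = pi * P, i.e.:
  pi_X = 1/12*pi_X + 1/3*pi_Y + 1/6*pi_Z
  pi_Y = 3/4*pi_X + 7/12*pi_Y + 1/6*pi_Z
  pi_Z = 1/6*pi_X + 1/12*pi_Y + 2/3*pi_Z
with normalization: pi_X + pi_Y + pi_Z = 1.

Using the first 2 balance equations plus normalization, the linear system A*pi = b is:
  [-11/12, 1/3, 1/6] . pi = 0
  [3/4, -5/12, 1/6] . pi = 0
  [1, 1, 1] . pi = 1

Solving yields:
  pi_X = 18/77
  pi_Y = 40/77
  pi_Z = 19/77

Verification (pi * P):
  18/77*1/12 + 40/77*1/3 + 19/77*1/6 = 18/77 = pi_X  (ok)
  18/77*3/4 + 40/77*7/12 + 19/77*1/6 = 40/77 = pi_Y  (ok)
  18/77*1/6 + 40/77*1/12 + 19/77*2/3 = 19/77 = pi_Z  (ok)

Answer: 18/77 40/77 19/77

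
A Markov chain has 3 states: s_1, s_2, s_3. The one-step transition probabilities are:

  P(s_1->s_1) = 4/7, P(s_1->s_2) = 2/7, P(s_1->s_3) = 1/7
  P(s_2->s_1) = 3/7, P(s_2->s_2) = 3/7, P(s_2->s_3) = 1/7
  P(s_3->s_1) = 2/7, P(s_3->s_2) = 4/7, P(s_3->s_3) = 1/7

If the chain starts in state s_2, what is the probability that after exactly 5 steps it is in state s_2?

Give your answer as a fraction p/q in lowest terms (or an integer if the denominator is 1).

Computing P^5 by repeated multiplication:
P^1 =
  s_1: [4/7, 2/7, 1/7]
  s_2: [3/7, 3/7, 1/7]
  s_3: [2/7, 4/7, 1/7]
P^2 =
  s_1: [24/49, 18/49, 1/7]
  s_2: [23/49, 19/49, 1/7]
  s_3: [22/49, 20/49, 1/7]
P^3 =
  s_1: [164/343, 130/343, 1/7]
  s_2: [163/343, 131/343, 1/7]
  s_3: [162/343, 132/343, 1/7]
P^4 =
  s_1: [1144/2401, 914/2401, 1/7]
  s_2: [1143/2401, 915/2401, 1/7]
  s_3: [1142/2401, 916/2401, 1/7]
P^5 =
  s_1: [8004/16807, 6402/16807, 1/7]
  s_2: [8003/16807, 6403/16807, 1/7]
  s_3: [8002/16807, 6404/16807, 1/7]

(P^5)[s_2 -> s_2] = 6403/16807

Answer: 6403/16807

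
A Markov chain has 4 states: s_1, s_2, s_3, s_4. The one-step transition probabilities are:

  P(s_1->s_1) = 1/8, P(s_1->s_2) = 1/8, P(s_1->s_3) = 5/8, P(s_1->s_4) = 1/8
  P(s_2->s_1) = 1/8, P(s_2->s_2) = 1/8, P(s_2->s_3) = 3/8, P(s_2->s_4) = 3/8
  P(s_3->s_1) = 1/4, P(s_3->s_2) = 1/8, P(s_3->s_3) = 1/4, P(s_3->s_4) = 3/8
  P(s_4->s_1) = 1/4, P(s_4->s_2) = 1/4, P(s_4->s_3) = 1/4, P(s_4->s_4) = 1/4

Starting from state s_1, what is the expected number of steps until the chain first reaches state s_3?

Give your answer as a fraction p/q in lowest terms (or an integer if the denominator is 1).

Answer: 27/14

Derivation:
Let h_i = expected steps to first reach s_3 from state i.
Boundary: h_s_3 = 0.
First-step equations for the other states:
  h_s_1 = 1 + 1/8*h_s_1 + 1/8*h_s_2 + 5/8*h_s_3 + 1/8*h_s_4
  h_s_2 = 1 + 1/8*h_s_1 + 1/8*h_s_2 + 3/8*h_s_3 + 3/8*h_s_4
  h_s_4 = 1 + 1/4*h_s_1 + 1/4*h_s_2 + 1/4*h_s_3 + 1/4*h_s_4

Substituting h_s_3 = 0 and rearranging gives the linear system (I - Q) h = 1:
  [7/8, -1/8, -1/8] . (h_s_1, h_s_2, h_s_4) = 1
  [-1/8, 7/8, -3/8] . (h_s_1, h_s_2, h_s_4) = 1
  [-1/4, -1/4, 3/4] . (h_s_1, h_s_2, h_s_4) = 1

Solving yields:
  h_s_1 = 27/14
  h_s_2 = 37/14
  h_s_4 = 20/7

Starting state is s_1, so the expected hitting time is h_s_1 = 27/14.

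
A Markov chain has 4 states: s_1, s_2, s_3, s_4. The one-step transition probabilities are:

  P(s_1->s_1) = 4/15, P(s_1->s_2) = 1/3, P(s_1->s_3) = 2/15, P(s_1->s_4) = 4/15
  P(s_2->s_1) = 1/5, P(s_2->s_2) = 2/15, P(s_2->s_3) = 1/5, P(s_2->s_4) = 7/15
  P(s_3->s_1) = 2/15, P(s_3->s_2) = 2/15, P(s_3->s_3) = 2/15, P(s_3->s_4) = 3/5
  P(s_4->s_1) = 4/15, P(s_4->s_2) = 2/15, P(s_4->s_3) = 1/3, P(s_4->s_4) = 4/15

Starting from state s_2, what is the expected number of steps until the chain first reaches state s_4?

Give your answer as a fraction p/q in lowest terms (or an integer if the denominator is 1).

Answer: 3345/1504

Derivation:
Let h_i = expected steps to first reach s_4 from state i.
Boundary: h_s_4 = 0.
First-step equations for the other states:
  h_s_1 = 1 + 4/15*h_s_1 + 1/3*h_s_2 + 2/15*h_s_3 + 4/15*h_s_4
  h_s_2 = 1 + 1/5*h_s_1 + 2/15*h_s_2 + 1/5*h_s_3 + 7/15*h_s_4
  h_s_3 = 1 + 2/15*h_s_1 + 2/15*h_s_2 + 2/15*h_s_3 + 3/5*h_s_4

Substituting h_s_4 = 0 and rearranging gives the linear system (I - Q) h = 1:
  [11/15, -1/3, -2/15] . (h_s_1, h_s_2, h_s_3) = 1
  [-1/5, 13/15, -1/5] . (h_s_1, h_s_2, h_s_3) = 1
  [-2/15, -2/15, 13/15] . (h_s_1, h_s_2, h_s_3) = 1

Solving yields:
  h_s_1 = 4095/1504
  h_s_2 = 3345/1504
  h_s_3 = 90/47

Starting state is s_2, so the expected hitting time is h_s_2 = 3345/1504.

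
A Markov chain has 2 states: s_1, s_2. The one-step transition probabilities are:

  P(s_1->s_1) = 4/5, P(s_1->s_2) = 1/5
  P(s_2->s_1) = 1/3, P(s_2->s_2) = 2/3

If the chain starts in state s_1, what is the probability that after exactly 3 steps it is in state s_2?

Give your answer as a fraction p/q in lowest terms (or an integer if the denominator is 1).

Computing P^3 by repeated multiplication:
P^1 =
  s_1: [4/5, 1/5]
  s_2: [1/3, 2/3]
P^2 =
  s_1: [53/75, 22/75]
  s_2: [22/45, 23/45]
P^3 =
  s_1: [746/1125, 379/1125]
  s_2: [379/675, 296/675]

(P^3)[s_1 -> s_2] = 379/1125

Answer: 379/1125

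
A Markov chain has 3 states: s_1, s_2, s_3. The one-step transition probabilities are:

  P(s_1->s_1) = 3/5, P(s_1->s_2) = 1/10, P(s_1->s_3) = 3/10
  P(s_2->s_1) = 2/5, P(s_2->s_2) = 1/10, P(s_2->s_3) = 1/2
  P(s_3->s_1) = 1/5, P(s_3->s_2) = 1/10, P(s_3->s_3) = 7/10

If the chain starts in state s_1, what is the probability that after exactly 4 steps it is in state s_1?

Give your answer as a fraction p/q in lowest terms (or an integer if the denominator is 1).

Answer: 477/1250

Derivation:
Computing P^4 by repeated multiplication:
P^1 =
  s_1: [3/5, 1/10, 3/10]
  s_2: [2/5, 1/10, 1/2]
  s_3: [1/5, 1/10, 7/10]
P^2 =
  s_1: [23/50, 1/10, 11/25]
  s_2: [19/50, 1/10, 13/25]
  s_3: [3/10, 1/10, 3/5]
P^3 =
  s_1: [101/250, 1/10, 62/125]
  s_2: [93/250, 1/10, 66/125]
  s_3: [17/50, 1/10, 14/25]
P^4 =
  s_1: [477/1250, 1/10, 324/625]
  s_2: [461/1250, 1/10, 332/625]
  s_3: [89/250, 1/10, 68/125]

(P^4)[s_1 -> s_1] = 477/1250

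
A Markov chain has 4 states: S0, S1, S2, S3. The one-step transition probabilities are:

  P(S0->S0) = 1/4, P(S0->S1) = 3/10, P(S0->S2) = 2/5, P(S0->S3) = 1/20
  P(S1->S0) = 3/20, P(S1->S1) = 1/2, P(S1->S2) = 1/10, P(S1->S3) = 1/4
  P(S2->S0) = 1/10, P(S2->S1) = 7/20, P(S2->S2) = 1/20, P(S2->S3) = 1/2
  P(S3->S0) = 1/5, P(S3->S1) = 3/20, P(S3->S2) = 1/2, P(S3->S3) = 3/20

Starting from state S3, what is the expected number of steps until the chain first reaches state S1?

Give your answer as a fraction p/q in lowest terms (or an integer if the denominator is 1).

Let h_i = expected steps to first reach S1 from state i.
Boundary: h_S1 = 0.
First-step equations for the other states:
  h_S0 = 1 + 1/4*h_S0 + 3/10*h_S1 + 2/5*h_S2 + 1/20*h_S3
  h_S2 = 1 + 1/10*h_S0 + 7/20*h_S1 + 1/20*h_S2 + 1/2*h_S3
  h_S3 = 1 + 1/5*h_S0 + 3/20*h_S1 + 1/2*h_S2 + 3/20*h_S3

Substituting h_S1 = 0 and rearranging gives the linear system (I - Q) h = 1:
  [3/4, -2/5, -1/20] . (h_S0, h_S2, h_S3) = 1
  [-1/10, 19/20, -1/2] . (h_S0, h_S2, h_S3) = 1
  [-1/5, -1/2, 17/20] . (h_S0, h_S2, h_S3) = 1

Solving yields:
  h_S0 = 9360/2657
  h_S2 = 9540/2657
  h_S3 = 10940/2657

Starting state is S3, so the expected hitting time is h_S3 = 10940/2657.

Answer: 10940/2657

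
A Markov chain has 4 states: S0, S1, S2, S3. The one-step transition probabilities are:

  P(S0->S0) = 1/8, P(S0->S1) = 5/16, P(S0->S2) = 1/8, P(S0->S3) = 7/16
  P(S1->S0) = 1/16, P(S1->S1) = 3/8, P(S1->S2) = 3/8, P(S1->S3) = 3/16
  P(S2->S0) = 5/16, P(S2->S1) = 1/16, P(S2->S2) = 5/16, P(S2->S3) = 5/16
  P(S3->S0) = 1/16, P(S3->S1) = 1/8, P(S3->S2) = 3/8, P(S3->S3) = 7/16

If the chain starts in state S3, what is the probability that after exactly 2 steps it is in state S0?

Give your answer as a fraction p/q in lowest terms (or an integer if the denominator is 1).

Answer: 41/256

Derivation:
Computing P^2 by repeated multiplication:
P^1 =
  S0: [1/8, 5/16, 1/8, 7/16]
  S1: [1/16, 3/8, 3/8, 3/16]
  S2: [5/16, 1/16, 5/16, 5/16]
  S3: [1/16, 1/8, 3/8, 7/16]
P^2 =
  S0: [13/128, 7/32, 43/128, 11/32]
  S1: [41/256, 53/256, 43/128, 19/64]
  S2: [41/256, 23/128, 71/256, 49/128]
  S3: [41/256, 37/256, 43/128, 23/64]

(P^2)[S3 -> S0] = 41/256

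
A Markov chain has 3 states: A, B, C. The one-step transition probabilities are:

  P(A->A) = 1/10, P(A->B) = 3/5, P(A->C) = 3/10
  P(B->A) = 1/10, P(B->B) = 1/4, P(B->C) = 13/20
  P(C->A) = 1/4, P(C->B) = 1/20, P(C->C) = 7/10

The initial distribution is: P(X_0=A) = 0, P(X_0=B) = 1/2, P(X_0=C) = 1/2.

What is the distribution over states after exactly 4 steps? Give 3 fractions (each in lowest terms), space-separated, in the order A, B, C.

Propagating the distribution step by step (d_{t+1} = d_t * P):
d_0 = (A=0, B=1/2, C=1/2)
  d_1[A] = 0*1/10 + 1/2*1/10 + 1/2*1/4 = 7/40
  d_1[B] = 0*3/5 + 1/2*1/4 + 1/2*1/20 = 3/20
  d_1[C] = 0*3/10 + 1/2*13/20 + 1/2*7/10 = 27/40
d_1 = (A=7/40, B=3/20, C=27/40)
  d_2[A] = 7/40*1/10 + 3/20*1/10 + 27/40*1/4 = 161/800
  d_2[B] = 7/40*3/5 + 3/20*1/4 + 27/40*1/20 = 141/800
  d_2[C] = 7/40*3/10 + 3/20*13/20 + 27/40*7/10 = 249/400
d_2 = (A=161/800, B=141/800, C=249/400)
  d_3[A] = 161/800*1/10 + 141/800*1/10 + 249/400*1/4 = 1547/8000
  d_3[B] = 161/800*3/5 + 141/800*1/4 + 249/400*1/20 = 627/3200
  d_3[C] = 161/800*3/10 + 141/800*13/20 + 249/400*7/10 = 9771/16000
d_3 = (A=1547/8000, B=627/3200, C=9771/16000)
  d_4[A] = 1547/8000*1/10 + 627/3200*1/10 + 9771/16000*1/4 = 61313/320000
  d_4[B] = 1547/8000*3/5 + 627/3200*1/4 + 9771/16000*1/20 = 31287/160000
  d_4[C] = 1547/8000*3/10 + 627/3200*13/20 + 9771/16000*7/10 = 196113/320000
d_4 = (A=61313/320000, B=31287/160000, C=196113/320000)

Answer: 61313/320000 31287/160000 196113/320000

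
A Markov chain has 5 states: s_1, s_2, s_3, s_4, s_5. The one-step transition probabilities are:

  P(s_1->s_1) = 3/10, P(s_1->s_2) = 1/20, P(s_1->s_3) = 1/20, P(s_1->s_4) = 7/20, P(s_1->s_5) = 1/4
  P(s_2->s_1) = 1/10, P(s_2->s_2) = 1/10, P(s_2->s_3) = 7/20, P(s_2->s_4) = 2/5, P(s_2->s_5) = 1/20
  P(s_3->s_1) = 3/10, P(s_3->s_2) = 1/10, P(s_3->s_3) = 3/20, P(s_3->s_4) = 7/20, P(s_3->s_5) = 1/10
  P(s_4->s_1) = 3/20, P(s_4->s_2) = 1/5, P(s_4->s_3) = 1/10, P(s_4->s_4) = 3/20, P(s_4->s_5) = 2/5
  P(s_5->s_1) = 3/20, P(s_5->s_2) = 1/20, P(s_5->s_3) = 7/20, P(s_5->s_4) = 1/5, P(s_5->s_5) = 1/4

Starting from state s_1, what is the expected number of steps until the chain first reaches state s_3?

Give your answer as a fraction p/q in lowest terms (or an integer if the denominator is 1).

Answer: 45975/7927

Derivation:
Let h_i = expected steps to first reach s_3 from state i.
Boundary: h_s_3 = 0.
First-step equations for the other states:
  h_s_1 = 1 + 3/10*h_s_1 + 1/20*h_s_2 + 1/20*h_s_3 + 7/20*h_s_4 + 1/4*h_s_5
  h_s_2 = 1 + 1/10*h_s_1 + 1/10*h_s_2 + 7/20*h_s_3 + 2/5*h_s_4 + 1/20*h_s_5
  h_s_4 = 1 + 3/20*h_s_1 + 1/5*h_s_2 + 1/10*h_s_3 + 3/20*h_s_4 + 2/5*h_s_5
  h_s_5 = 1 + 3/20*h_s_1 + 1/20*h_s_2 + 7/20*h_s_3 + 1/5*h_s_4 + 1/4*h_s_5

Substituting h_s_3 = 0 and rearranging gives the linear system (I - Q) h = 1:
  [7/10, -1/20, -7/20, -1/4] . (h_s_1, h_s_2, h_s_4, h_s_5) = 1
  [-1/10, 9/10, -2/5, -1/20] . (h_s_1, h_s_2, h_s_4, h_s_5) = 1
  [-3/20, -1/5, 17/20, -2/5] . (h_s_1, h_s_2, h_s_4, h_s_5) = 1
  [-3/20, -1/20, -1/5, 3/4] . (h_s_1, h_s_2, h_s_4, h_s_5) = 1

Solving yields:
  h_s_1 = 45975/7927
  h_s_2 = 33935/7927
  h_s_4 = 40925/7927
  h_s_5 = 32940/7927

Starting state is s_1, so the expected hitting time is h_s_1 = 45975/7927.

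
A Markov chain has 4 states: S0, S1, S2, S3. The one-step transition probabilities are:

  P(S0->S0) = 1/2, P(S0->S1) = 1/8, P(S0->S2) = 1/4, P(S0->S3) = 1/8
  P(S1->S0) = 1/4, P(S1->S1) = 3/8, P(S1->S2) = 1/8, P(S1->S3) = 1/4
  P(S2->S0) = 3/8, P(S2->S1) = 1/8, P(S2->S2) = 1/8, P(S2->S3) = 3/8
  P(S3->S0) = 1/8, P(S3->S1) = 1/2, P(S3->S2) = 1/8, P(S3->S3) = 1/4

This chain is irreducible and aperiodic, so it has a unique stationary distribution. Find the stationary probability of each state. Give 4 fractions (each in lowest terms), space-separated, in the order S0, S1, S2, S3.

The stationary distribution satisfies pi = pi * P, i.e.:
  pi_S0 = 1/2*pi_S0 + 1/4*pi_S1 + 3/8*pi_S2 + 1/8*pi_S3
  pi_S1 = 1/8*pi_S0 + 3/8*pi_S1 + 1/8*pi_S2 + 1/2*pi_S3
  pi_S2 = 1/4*pi_S0 + 1/8*pi_S1 + 1/8*pi_S2 + 1/8*pi_S3
  pi_S3 = 1/8*pi_S0 + 1/4*pi_S1 + 3/8*pi_S2 + 1/4*pi_S3
with normalization: pi_S0 + pi_S1 + pi_S2 + pi_S3 = 1.

Using the first 3 balance equations plus normalization, the linear system A*pi = b is:
  [-1/2, 1/4, 3/8, 1/8] . pi = 0
  [1/8, -5/8, 1/8, 1/2] . pi = 0
  [1/4, 1/8, -7/8, 1/8] . pi = 0
  [1, 1, 1, 1] . pi = 1

Solving yields:
  pi_S0 = 119/369
  pi_S1 = 104/369
  pi_S2 = 61/369
  pi_S3 = 85/369

Verification (pi * P):
  119/369*1/2 + 104/369*1/4 + 61/369*3/8 + 85/369*1/8 = 119/369 = pi_S0  (ok)
  119/369*1/8 + 104/369*3/8 + 61/369*1/8 + 85/369*1/2 = 104/369 = pi_S1  (ok)
  119/369*1/4 + 104/369*1/8 + 61/369*1/8 + 85/369*1/8 = 61/369 = pi_S2  (ok)
  119/369*1/8 + 104/369*1/4 + 61/369*3/8 + 85/369*1/4 = 85/369 = pi_S3  (ok)

Answer: 119/369 104/369 61/369 85/369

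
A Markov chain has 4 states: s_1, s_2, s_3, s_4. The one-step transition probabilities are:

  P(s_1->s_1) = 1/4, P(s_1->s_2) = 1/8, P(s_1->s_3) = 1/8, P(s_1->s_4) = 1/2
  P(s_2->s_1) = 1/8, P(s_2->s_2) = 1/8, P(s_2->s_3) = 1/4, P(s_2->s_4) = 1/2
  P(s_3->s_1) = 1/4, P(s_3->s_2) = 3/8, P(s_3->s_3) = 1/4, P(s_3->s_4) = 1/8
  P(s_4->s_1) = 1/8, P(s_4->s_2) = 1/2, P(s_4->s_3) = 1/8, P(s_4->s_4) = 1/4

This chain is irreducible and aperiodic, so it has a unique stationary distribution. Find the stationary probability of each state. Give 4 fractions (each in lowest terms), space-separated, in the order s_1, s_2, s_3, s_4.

The stationary distribution satisfies pi = pi * P, i.e.:
  pi_s_1 = 1/4*pi_s_1 + 1/8*pi_s_2 + 1/4*pi_s_3 + 1/8*pi_s_4
  pi_s_2 = 1/8*pi_s_1 + 1/8*pi_s_2 + 3/8*pi_s_3 + 1/2*pi_s_4
  pi_s_3 = 1/8*pi_s_1 + 1/4*pi_s_2 + 1/4*pi_s_3 + 1/8*pi_s_4
  pi_s_4 = 1/2*pi_s_1 + 1/2*pi_s_2 + 1/8*pi_s_3 + 1/4*pi_s_4
with normalization: pi_s_1 + pi_s_2 + pi_s_3 + pi_s_4 = 1.

Using the first 3 balance equations plus normalization, the linear system A*pi = b is:
  [-3/4, 1/8, 1/4, 1/8] . pi = 0
  [1/8, -7/8, 3/8, 1/2] . pi = 0
  [1/8, 1/4, -3/4, 1/8] . pi = 0
  [1, 1, 1, 1] . pi = 1

Solving yields:
  pi_s_1 = 31/183
  pi_s_2 = 55/183
  pi_s_3 = 34/183
  pi_s_4 = 21/61

Verification (pi * P):
  31/183*1/4 + 55/183*1/8 + 34/183*1/4 + 21/61*1/8 = 31/183 = pi_s_1  (ok)
  31/183*1/8 + 55/183*1/8 + 34/183*3/8 + 21/61*1/2 = 55/183 = pi_s_2  (ok)
  31/183*1/8 + 55/183*1/4 + 34/183*1/4 + 21/61*1/8 = 34/183 = pi_s_3  (ok)
  31/183*1/2 + 55/183*1/2 + 34/183*1/8 + 21/61*1/4 = 21/61 = pi_s_4  (ok)

Answer: 31/183 55/183 34/183 21/61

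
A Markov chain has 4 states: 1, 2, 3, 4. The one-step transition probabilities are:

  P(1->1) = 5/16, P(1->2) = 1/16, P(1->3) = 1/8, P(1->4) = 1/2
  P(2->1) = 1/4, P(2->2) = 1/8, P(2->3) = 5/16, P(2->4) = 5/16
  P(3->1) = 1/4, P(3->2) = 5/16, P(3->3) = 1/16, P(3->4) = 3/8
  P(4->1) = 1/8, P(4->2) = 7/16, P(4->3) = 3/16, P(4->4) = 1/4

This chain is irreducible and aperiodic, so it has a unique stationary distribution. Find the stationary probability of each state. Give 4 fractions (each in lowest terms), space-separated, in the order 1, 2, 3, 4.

Answer: 193/874 221/874 319/1748 601/1748

Derivation:
The stationary distribution satisfies pi = pi * P, i.e.:
  pi_1 = 5/16*pi_1 + 1/4*pi_2 + 1/4*pi_3 + 1/8*pi_4
  pi_2 = 1/16*pi_1 + 1/8*pi_2 + 5/16*pi_3 + 7/16*pi_4
  pi_3 = 1/8*pi_1 + 5/16*pi_2 + 1/16*pi_3 + 3/16*pi_4
  pi_4 = 1/2*pi_1 + 5/16*pi_2 + 3/8*pi_3 + 1/4*pi_4
with normalization: pi_1 + pi_2 + pi_3 + pi_4 = 1.

Using the first 3 balance equations plus normalization, the linear system A*pi = b is:
  [-11/16, 1/4, 1/4, 1/8] . pi = 0
  [1/16, -7/8, 5/16, 7/16] . pi = 0
  [1/8, 5/16, -15/16, 3/16] . pi = 0
  [1, 1, 1, 1] . pi = 1

Solving yields:
  pi_1 = 193/874
  pi_2 = 221/874
  pi_3 = 319/1748
  pi_4 = 601/1748

Verification (pi * P):
  193/874*5/16 + 221/874*1/4 + 319/1748*1/4 + 601/1748*1/8 = 193/874 = pi_1  (ok)
  193/874*1/16 + 221/874*1/8 + 319/1748*5/16 + 601/1748*7/16 = 221/874 = pi_2  (ok)
  193/874*1/8 + 221/874*5/16 + 319/1748*1/16 + 601/1748*3/16 = 319/1748 = pi_3  (ok)
  193/874*1/2 + 221/874*5/16 + 319/1748*3/8 + 601/1748*1/4 = 601/1748 = pi_4  (ok)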